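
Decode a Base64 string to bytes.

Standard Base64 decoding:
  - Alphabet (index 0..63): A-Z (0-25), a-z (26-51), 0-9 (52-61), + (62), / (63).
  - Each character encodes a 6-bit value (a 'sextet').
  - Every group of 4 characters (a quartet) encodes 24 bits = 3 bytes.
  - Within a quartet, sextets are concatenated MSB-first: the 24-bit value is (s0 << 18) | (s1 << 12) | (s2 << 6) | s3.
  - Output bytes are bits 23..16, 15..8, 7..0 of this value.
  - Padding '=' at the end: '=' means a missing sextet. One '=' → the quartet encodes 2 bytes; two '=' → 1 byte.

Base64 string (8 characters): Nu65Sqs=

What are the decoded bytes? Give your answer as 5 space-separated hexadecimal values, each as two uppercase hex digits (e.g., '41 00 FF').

After char 0 ('N'=13): chars_in_quartet=1 acc=0xD bytes_emitted=0
After char 1 ('u'=46): chars_in_quartet=2 acc=0x36E bytes_emitted=0
After char 2 ('6'=58): chars_in_quartet=3 acc=0xDBBA bytes_emitted=0
After char 3 ('5'=57): chars_in_quartet=4 acc=0x36EEB9 -> emit 36 EE B9, reset; bytes_emitted=3
After char 4 ('S'=18): chars_in_quartet=1 acc=0x12 bytes_emitted=3
After char 5 ('q'=42): chars_in_quartet=2 acc=0x4AA bytes_emitted=3
After char 6 ('s'=44): chars_in_quartet=3 acc=0x12AAC bytes_emitted=3
Padding '=': partial quartet acc=0x12AAC -> emit 4A AB; bytes_emitted=5

Answer: 36 EE B9 4A AB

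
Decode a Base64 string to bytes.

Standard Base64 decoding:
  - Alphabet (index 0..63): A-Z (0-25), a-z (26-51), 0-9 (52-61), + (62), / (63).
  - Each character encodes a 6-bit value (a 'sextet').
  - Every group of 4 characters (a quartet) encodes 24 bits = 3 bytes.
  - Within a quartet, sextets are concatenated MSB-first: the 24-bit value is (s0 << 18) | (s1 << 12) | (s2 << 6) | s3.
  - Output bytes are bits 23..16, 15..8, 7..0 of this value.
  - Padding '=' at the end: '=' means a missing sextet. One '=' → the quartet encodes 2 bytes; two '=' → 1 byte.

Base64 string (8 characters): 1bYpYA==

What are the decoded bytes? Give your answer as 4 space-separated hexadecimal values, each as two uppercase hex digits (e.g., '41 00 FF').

Answer: D5 B6 29 60

Derivation:
After char 0 ('1'=53): chars_in_quartet=1 acc=0x35 bytes_emitted=0
After char 1 ('b'=27): chars_in_quartet=2 acc=0xD5B bytes_emitted=0
After char 2 ('Y'=24): chars_in_quartet=3 acc=0x356D8 bytes_emitted=0
After char 3 ('p'=41): chars_in_quartet=4 acc=0xD5B629 -> emit D5 B6 29, reset; bytes_emitted=3
After char 4 ('Y'=24): chars_in_quartet=1 acc=0x18 bytes_emitted=3
After char 5 ('A'=0): chars_in_quartet=2 acc=0x600 bytes_emitted=3
Padding '==': partial quartet acc=0x600 -> emit 60; bytes_emitted=4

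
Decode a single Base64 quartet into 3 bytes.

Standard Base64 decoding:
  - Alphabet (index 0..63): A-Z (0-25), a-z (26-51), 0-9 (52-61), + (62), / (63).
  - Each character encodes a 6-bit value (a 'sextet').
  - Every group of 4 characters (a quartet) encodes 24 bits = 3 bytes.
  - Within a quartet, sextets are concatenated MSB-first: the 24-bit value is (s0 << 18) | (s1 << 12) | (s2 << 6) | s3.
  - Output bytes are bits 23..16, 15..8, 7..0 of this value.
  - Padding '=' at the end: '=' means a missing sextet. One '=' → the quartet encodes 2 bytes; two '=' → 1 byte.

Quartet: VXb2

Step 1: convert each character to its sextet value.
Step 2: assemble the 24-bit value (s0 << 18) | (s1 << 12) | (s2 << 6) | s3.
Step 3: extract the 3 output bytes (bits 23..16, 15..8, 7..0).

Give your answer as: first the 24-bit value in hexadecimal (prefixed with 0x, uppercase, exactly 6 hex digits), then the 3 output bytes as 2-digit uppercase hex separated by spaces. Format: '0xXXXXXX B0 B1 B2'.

Sextets: V=21, X=23, b=27, 2=54
24-bit: (21<<18) | (23<<12) | (27<<6) | 54
      = 0x540000 | 0x017000 | 0x0006C0 | 0x000036
      = 0x5576F6
Bytes: (v>>16)&0xFF=55, (v>>8)&0xFF=76, v&0xFF=F6

Answer: 0x5576F6 55 76 F6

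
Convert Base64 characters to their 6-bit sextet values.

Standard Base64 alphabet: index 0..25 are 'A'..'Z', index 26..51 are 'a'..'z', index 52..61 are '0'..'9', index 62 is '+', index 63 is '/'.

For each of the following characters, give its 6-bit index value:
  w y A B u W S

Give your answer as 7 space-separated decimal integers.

'w': a..z range, 26 + ord('w') − ord('a') = 48
'y': a..z range, 26 + ord('y') − ord('a') = 50
'A': A..Z range, ord('A') − ord('A') = 0
'B': A..Z range, ord('B') − ord('A') = 1
'u': a..z range, 26 + ord('u') − ord('a') = 46
'W': A..Z range, ord('W') − ord('A') = 22
'S': A..Z range, ord('S') − ord('A') = 18

Answer: 48 50 0 1 46 22 18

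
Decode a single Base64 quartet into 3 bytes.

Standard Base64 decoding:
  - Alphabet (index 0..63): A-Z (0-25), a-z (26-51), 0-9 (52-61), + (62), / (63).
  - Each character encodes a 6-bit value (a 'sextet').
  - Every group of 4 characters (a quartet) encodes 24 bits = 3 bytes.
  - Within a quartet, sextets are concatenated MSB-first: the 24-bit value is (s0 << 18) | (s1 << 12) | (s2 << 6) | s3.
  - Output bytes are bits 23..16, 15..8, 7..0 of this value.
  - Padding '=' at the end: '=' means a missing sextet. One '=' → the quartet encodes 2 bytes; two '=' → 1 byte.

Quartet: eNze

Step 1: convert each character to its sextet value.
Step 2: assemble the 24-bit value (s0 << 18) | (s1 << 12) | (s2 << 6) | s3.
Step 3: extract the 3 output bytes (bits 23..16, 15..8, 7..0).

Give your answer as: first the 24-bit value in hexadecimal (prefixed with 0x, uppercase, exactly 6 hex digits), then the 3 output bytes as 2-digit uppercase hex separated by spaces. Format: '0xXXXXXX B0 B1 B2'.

Answer: 0x78DCDE 78 DC DE

Derivation:
Sextets: e=30, N=13, z=51, e=30
24-bit: (30<<18) | (13<<12) | (51<<6) | 30
      = 0x780000 | 0x00D000 | 0x000CC0 | 0x00001E
      = 0x78DCDE
Bytes: (v>>16)&0xFF=78, (v>>8)&0xFF=DC, v&0xFF=DE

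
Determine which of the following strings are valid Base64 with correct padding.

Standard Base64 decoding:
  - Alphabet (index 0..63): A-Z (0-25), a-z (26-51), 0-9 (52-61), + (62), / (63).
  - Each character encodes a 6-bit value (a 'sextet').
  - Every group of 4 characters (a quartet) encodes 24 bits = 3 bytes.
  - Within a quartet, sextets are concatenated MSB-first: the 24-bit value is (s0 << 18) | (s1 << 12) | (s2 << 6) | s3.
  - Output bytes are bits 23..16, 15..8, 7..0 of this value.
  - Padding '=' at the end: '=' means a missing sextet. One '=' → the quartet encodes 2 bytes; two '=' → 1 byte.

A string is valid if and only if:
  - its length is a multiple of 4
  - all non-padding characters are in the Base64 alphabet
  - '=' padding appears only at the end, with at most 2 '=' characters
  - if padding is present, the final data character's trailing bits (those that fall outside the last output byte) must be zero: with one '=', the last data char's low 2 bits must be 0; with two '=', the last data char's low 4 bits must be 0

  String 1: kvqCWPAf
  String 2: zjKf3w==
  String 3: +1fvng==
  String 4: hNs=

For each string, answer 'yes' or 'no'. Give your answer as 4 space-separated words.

String 1: 'kvqCWPAf' → valid
String 2: 'zjKf3w==' → valid
String 3: '+1fvng==' → valid
String 4: 'hNs=' → valid

Answer: yes yes yes yes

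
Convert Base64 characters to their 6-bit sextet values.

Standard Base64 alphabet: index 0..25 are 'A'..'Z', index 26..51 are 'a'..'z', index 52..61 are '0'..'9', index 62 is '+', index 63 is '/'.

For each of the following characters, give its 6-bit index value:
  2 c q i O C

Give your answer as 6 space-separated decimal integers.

Answer: 54 28 42 34 14 2

Derivation:
'2': 0..9 range, 52 + ord('2') − ord('0') = 54
'c': a..z range, 26 + ord('c') − ord('a') = 28
'q': a..z range, 26 + ord('q') − ord('a') = 42
'i': a..z range, 26 + ord('i') − ord('a') = 34
'O': A..Z range, ord('O') − ord('A') = 14
'C': A..Z range, ord('C') − ord('A') = 2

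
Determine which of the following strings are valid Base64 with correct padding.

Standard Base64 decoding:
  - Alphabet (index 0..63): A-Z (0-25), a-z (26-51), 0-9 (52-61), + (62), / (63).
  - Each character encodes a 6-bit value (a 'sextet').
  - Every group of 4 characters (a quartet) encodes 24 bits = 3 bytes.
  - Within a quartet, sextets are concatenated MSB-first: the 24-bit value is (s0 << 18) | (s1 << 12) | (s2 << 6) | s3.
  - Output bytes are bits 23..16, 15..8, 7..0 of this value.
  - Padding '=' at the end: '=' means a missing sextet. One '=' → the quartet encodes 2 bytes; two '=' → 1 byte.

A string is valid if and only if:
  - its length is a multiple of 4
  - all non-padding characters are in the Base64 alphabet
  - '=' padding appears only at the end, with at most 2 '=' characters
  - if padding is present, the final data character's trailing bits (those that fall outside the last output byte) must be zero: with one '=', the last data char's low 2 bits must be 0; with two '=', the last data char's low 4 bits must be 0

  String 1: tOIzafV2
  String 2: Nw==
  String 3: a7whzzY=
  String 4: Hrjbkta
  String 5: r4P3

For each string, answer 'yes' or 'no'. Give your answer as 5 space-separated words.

Answer: yes yes yes no yes

Derivation:
String 1: 'tOIzafV2' → valid
String 2: 'Nw==' → valid
String 3: 'a7whzzY=' → valid
String 4: 'Hrjbkta' → invalid (len=7 not mult of 4)
String 5: 'r4P3' → valid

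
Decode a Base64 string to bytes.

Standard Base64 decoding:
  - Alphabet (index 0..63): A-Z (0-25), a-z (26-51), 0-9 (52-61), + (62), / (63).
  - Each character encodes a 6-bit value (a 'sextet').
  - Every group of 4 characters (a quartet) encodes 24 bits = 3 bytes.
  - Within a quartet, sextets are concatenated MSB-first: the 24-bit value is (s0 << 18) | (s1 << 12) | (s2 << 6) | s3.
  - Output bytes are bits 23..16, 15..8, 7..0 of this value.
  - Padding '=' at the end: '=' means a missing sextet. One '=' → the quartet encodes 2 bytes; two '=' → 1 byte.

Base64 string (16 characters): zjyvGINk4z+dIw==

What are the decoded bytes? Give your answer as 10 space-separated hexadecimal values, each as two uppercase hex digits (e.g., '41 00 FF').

After char 0 ('z'=51): chars_in_quartet=1 acc=0x33 bytes_emitted=0
After char 1 ('j'=35): chars_in_quartet=2 acc=0xCE3 bytes_emitted=0
After char 2 ('y'=50): chars_in_quartet=3 acc=0x338F2 bytes_emitted=0
After char 3 ('v'=47): chars_in_quartet=4 acc=0xCE3CAF -> emit CE 3C AF, reset; bytes_emitted=3
After char 4 ('G'=6): chars_in_quartet=1 acc=0x6 bytes_emitted=3
After char 5 ('I'=8): chars_in_quartet=2 acc=0x188 bytes_emitted=3
After char 6 ('N'=13): chars_in_quartet=3 acc=0x620D bytes_emitted=3
After char 7 ('k'=36): chars_in_quartet=4 acc=0x188364 -> emit 18 83 64, reset; bytes_emitted=6
After char 8 ('4'=56): chars_in_quartet=1 acc=0x38 bytes_emitted=6
After char 9 ('z'=51): chars_in_quartet=2 acc=0xE33 bytes_emitted=6
After char 10 ('+'=62): chars_in_quartet=3 acc=0x38CFE bytes_emitted=6
After char 11 ('d'=29): chars_in_quartet=4 acc=0xE33F9D -> emit E3 3F 9D, reset; bytes_emitted=9
After char 12 ('I'=8): chars_in_quartet=1 acc=0x8 bytes_emitted=9
After char 13 ('w'=48): chars_in_quartet=2 acc=0x230 bytes_emitted=9
Padding '==': partial quartet acc=0x230 -> emit 23; bytes_emitted=10

Answer: CE 3C AF 18 83 64 E3 3F 9D 23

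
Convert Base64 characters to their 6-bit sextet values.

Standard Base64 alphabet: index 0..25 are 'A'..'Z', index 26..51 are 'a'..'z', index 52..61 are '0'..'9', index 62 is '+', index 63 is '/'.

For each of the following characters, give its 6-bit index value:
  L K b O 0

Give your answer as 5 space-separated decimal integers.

Answer: 11 10 27 14 52

Derivation:
'L': A..Z range, ord('L') − ord('A') = 11
'K': A..Z range, ord('K') − ord('A') = 10
'b': a..z range, 26 + ord('b') − ord('a') = 27
'O': A..Z range, ord('O') − ord('A') = 14
'0': 0..9 range, 52 + ord('0') − ord('0') = 52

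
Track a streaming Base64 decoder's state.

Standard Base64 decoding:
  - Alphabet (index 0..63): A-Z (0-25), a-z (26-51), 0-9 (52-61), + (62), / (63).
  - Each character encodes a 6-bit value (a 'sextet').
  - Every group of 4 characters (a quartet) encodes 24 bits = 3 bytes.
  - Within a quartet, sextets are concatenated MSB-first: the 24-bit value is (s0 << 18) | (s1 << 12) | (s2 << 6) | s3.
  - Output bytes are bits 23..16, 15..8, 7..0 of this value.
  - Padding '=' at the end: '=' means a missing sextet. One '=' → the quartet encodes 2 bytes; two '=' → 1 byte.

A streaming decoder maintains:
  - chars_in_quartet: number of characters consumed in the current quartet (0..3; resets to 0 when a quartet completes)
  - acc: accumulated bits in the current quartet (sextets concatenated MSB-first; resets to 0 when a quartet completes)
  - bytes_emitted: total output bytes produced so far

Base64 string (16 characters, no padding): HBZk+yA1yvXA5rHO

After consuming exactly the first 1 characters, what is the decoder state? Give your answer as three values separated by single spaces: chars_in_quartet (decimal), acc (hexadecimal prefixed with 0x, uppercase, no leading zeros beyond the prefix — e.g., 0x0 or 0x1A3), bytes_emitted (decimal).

After char 0 ('H'=7): chars_in_quartet=1 acc=0x7 bytes_emitted=0

Answer: 1 0x7 0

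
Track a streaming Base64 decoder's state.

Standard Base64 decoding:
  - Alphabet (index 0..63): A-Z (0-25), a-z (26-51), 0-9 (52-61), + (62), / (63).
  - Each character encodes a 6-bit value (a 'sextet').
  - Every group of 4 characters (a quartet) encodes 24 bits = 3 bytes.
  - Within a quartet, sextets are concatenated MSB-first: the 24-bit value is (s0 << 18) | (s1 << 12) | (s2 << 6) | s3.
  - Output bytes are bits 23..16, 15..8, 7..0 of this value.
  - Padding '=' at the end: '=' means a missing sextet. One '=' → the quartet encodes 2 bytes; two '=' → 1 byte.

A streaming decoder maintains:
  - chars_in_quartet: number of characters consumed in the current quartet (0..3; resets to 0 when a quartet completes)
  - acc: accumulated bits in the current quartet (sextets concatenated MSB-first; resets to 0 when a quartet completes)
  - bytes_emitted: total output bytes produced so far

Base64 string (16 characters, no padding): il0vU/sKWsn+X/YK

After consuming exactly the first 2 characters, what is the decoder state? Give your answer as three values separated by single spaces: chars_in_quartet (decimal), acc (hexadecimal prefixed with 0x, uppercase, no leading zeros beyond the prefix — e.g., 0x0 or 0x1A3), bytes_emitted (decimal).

After char 0 ('i'=34): chars_in_quartet=1 acc=0x22 bytes_emitted=0
After char 1 ('l'=37): chars_in_quartet=2 acc=0x8A5 bytes_emitted=0

Answer: 2 0x8A5 0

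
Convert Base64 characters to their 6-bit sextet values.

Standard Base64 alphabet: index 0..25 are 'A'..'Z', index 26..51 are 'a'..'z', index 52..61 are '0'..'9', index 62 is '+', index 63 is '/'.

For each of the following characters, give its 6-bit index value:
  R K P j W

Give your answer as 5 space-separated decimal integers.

Answer: 17 10 15 35 22

Derivation:
'R': A..Z range, ord('R') − ord('A') = 17
'K': A..Z range, ord('K') − ord('A') = 10
'P': A..Z range, ord('P') − ord('A') = 15
'j': a..z range, 26 + ord('j') − ord('a') = 35
'W': A..Z range, ord('W') − ord('A') = 22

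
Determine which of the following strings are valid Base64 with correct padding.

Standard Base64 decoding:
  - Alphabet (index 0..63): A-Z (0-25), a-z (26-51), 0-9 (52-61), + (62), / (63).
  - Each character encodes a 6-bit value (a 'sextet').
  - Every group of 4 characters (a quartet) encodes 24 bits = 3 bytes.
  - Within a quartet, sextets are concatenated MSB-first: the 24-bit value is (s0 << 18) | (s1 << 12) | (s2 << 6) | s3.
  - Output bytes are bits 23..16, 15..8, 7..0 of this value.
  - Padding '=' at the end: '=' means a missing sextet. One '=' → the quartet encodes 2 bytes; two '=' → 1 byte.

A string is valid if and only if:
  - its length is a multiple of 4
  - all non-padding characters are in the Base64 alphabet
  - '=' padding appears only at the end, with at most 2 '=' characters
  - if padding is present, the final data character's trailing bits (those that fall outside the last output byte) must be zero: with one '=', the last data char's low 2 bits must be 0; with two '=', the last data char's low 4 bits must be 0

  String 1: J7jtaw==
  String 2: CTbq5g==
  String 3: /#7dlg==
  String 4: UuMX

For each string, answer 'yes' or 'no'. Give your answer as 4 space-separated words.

String 1: 'J7jtaw==' → valid
String 2: 'CTbq5g==' → valid
String 3: '/#7dlg==' → invalid (bad char(s): ['#'])
String 4: 'UuMX' → valid

Answer: yes yes no yes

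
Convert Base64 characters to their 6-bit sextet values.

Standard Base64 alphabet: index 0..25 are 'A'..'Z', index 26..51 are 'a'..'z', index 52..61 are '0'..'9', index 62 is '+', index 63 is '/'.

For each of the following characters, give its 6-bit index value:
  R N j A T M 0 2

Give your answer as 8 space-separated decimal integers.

Answer: 17 13 35 0 19 12 52 54

Derivation:
'R': A..Z range, ord('R') − ord('A') = 17
'N': A..Z range, ord('N') − ord('A') = 13
'j': a..z range, 26 + ord('j') − ord('a') = 35
'A': A..Z range, ord('A') − ord('A') = 0
'T': A..Z range, ord('T') − ord('A') = 19
'M': A..Z range, ord('M') − ord('A') = 12
'0': 0..9 range, 52 + ord('0') − ord('0') = 52
'2': 0..9 range, 52 + ord('2') − ord('0') = 54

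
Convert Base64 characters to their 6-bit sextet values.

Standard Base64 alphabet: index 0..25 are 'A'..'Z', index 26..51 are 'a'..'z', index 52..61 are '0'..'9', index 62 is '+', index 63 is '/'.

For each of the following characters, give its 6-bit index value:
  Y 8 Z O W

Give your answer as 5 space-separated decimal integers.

Answer: 24 60 25 14 22

Derivation:
'Y': A..Z range, ord('Y') − ord('A') = 24
'8': 0..9 range, 52 + ord('8') − ord('0') = 60
'Z': A..Z range, ord('Z') − ord('A') = 25
'O': A..Z range, ord('O') − ord('A') = 14
'W': A..Z range, ord('W') − ord('A') = 22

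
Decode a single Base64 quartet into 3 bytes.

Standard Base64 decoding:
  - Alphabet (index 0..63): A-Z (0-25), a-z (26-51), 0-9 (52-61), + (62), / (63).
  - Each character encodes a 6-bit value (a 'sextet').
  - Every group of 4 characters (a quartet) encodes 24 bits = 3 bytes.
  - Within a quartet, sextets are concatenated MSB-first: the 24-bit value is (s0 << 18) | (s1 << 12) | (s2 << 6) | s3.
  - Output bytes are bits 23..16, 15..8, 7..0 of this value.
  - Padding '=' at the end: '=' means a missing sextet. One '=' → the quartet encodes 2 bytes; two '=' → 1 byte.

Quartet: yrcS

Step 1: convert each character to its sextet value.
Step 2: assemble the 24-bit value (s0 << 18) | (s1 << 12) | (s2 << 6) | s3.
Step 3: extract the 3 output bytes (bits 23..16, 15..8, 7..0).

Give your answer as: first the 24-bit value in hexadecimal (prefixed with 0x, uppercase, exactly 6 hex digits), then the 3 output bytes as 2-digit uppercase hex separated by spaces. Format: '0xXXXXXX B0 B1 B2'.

Sextets: y=50, r=43, c=28, S=18
24-bit: (50<<18) | (43<<12) | (28<<6) | 18
      = 0xC80000 | 0x02B000 | 0x000700 | 0x000012
      = 0xCAB712
Bytes: (v>>16)&0xFF=CA, (v>>8)&0xFF=B7, v&0xFF=12

Answer: 0xCAB712 CA B7 12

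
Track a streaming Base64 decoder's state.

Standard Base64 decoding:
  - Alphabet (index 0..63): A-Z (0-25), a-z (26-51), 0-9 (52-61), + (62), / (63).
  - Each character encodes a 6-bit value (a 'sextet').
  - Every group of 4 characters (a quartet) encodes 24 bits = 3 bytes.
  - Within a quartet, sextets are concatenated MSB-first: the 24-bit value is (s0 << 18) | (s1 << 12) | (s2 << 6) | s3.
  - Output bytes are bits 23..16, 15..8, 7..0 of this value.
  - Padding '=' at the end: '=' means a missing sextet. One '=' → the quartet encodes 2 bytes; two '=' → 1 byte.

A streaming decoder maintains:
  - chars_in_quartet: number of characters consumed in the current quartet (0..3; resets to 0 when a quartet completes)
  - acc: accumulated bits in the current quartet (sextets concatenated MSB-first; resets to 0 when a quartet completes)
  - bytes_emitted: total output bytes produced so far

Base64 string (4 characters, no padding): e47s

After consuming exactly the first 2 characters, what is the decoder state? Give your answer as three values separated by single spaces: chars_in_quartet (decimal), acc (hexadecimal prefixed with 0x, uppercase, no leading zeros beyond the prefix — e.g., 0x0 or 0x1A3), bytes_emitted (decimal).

Answer: 2 0x7B8 0

Derivation:
After char 0 ('e'=30): chars_in_quartet=1 acc=0x1E bytes_emitted=0
After char 1 ('4'=56): chars_in_quartet=2 acc=0x7B8 bytes_emitted=0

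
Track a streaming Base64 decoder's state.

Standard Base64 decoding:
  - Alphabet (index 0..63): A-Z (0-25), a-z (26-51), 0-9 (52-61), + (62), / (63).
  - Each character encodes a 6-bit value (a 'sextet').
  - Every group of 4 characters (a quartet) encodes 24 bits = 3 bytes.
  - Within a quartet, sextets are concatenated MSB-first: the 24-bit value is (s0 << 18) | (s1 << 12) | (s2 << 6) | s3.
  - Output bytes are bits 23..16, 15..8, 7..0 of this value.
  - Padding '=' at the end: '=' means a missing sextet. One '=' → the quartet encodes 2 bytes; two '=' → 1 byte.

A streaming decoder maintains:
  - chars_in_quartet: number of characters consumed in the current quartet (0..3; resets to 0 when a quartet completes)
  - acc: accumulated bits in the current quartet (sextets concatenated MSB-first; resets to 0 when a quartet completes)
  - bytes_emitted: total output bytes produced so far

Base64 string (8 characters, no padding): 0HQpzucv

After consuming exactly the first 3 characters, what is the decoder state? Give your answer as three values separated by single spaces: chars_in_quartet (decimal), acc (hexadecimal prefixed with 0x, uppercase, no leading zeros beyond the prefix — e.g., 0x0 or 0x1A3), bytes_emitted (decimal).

Answer: 3 0x341D0 0

Derivation:
After char 0 ('0'=52): chars_in_quartet=1 acc=0x34 bytes_emitted=0
After char 1 ('H'=7): chars_in_quartet=2 acc=0xD07 bytes_emitted=0
After char 2 ('Q'=16): chars_in_quartet=3 acc=0x341D0 bytes_emitted=0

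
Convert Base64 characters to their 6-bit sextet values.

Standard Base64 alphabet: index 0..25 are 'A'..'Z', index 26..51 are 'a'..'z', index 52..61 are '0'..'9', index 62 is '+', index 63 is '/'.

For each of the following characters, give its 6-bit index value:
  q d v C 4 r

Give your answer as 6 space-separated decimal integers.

'q': a..z range, 26 + ord('q') − ord('a') = 42
'd': a..z range, 26 + ord('d') − ord('a') = 29
'v': a..z range, 26 + ord('v') − ord('a') = 47
'C': A..Z range, ord('C') − ord('A') = 2
'4': 0..9 range, 52 + ord('4') − ord('0') = 56
'r': a..z range, 26 + ord('r') − ord('a') = 43

Answer: 42 29 47 2 56 43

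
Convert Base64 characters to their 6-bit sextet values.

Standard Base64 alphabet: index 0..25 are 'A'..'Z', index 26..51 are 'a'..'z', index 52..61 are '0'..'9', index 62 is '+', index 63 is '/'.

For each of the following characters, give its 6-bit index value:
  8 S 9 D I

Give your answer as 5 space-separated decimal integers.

Answer: 60 18 61 3 8

Derivation:
'8': 0..9 range, 52 + ord('8') − ord('0') = 60
'S': A..Z range, ord('S') − ord('A') = 18
'9': 0..9 range, 52 + ord('9') − ord('0') = 61
'D': A..Z range, ord('D') − ord('A') = 3
'I': A..Z range, ord('I') − ord('A') = 8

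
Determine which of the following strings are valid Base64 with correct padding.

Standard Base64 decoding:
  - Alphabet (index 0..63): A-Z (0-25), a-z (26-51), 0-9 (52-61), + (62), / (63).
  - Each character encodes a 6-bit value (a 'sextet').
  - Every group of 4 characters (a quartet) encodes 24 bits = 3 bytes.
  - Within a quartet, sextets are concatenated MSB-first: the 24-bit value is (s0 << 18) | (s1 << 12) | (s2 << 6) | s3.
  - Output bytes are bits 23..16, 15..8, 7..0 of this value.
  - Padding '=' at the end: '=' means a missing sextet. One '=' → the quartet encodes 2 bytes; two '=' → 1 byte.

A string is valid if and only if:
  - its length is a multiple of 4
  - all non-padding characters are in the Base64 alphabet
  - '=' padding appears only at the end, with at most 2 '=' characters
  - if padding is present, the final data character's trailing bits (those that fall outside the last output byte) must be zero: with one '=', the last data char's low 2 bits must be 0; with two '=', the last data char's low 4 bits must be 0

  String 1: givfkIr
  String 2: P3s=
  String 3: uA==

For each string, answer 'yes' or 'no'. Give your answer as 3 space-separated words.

Answer: no yes yes

Derivation:
String 1: 'givfkIr' → invalid (len=7 not mult of 4)
String 2: 'P3s=' → valid
String 3: 'uA==' → valid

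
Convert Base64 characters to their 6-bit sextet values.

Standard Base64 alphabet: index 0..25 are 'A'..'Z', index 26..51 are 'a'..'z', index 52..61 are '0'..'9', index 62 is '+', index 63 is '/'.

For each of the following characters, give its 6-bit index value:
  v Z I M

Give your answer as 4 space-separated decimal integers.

Answer: 47 25 8 12

Derivation:
'v': a..z range, 26 + ord('v') − ord('a') = 47
'Z': A..Z range, ord('Z') − ord('A') = 25
'I': A..Z range, ord('I') − ord('A') = 8
'M': A..Z range, ord('M') − ord('A') = 12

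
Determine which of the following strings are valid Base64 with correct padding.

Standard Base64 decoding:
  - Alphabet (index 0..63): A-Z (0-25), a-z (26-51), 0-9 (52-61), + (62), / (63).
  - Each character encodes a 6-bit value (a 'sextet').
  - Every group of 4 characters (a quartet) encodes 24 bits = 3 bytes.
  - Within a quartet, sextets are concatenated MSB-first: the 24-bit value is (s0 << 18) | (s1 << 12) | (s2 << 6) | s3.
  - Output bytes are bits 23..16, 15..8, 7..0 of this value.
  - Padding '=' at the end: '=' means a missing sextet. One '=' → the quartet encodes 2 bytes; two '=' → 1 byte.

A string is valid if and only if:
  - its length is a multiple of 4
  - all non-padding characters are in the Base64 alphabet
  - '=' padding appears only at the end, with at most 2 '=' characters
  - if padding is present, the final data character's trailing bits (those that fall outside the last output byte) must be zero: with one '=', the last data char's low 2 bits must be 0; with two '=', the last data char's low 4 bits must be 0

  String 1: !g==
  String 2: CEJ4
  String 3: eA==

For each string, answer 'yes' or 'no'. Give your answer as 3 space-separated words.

String 1: '!g==' → invalid (bad char(s): ['!'])
String 2: 'CEJ4' → valid
String 3: 'eA==' → valid

Answer: no yes yes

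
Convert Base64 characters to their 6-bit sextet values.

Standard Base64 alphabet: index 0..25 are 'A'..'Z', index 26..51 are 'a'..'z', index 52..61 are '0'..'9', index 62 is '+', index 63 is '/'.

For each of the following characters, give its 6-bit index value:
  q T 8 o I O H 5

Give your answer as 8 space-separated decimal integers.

'q': a..z range, 26 + ord('q') − ord('a') = 42
'T': A..Z range, ord('T') − ord('A') = 19
'8': 0..9 range, 52 + ord('8') − ord('0') = 60
'o': a..z range, 26 + ord('o') − ord('a') = 40
'I': A..Z range, ord('I') − ord('A') = 8
'O': A..Z range, ord('O') − ord('A') = 14
'H': A..Z range, ord('H') − ord('A') = 7
'5': 0..9 range, 52 + ord('5') − ord('0') = 57

Answer: 42 19 60 40 8 14 7 57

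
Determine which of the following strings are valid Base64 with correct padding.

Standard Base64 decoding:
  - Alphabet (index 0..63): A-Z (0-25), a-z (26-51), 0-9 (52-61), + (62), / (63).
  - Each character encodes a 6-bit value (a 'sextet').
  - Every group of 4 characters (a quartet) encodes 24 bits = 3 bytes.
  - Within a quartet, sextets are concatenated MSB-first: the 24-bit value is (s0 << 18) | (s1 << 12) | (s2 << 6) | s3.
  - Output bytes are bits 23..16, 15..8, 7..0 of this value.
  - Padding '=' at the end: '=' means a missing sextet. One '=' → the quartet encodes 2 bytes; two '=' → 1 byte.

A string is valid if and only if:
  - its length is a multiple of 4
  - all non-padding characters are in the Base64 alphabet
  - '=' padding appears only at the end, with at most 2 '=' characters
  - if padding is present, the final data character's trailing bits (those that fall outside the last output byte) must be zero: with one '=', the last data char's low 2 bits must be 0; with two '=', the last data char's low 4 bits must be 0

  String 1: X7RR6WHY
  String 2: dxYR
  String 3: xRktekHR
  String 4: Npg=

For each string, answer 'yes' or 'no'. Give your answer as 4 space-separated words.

Answer: yes yes yes yes

Derivation:
String 1: 'X7RR6WHY' → valid
String 2: 'dxYR' → valid
String 3: 'xRktekHR' → valid
String 4: 'Npg=' → valid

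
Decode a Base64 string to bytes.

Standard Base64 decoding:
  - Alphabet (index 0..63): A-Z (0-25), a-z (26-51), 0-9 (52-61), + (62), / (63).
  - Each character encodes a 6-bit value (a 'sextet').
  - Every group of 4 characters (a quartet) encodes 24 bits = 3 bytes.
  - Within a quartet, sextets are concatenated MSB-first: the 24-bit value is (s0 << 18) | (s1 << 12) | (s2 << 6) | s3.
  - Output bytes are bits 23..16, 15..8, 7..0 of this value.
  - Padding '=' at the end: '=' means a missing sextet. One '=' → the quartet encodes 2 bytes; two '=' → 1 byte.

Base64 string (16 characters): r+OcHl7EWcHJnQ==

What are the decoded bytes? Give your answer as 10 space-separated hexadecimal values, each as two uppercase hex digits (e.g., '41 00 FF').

After char 0 ('r'=43): chars_in_quartet=1 acc=0x2B bytes_emitted=0
After char 1 ('+'=62): chars_in_quartet=2 acc=0xAFE bytes_emitted=0
After char 2 ('O'=14): chars_in_quartet=3 acc=0x2BF8E bytes_emitted=0
After char 3 ('c'=28): chars_in_quartet=4 acc=0xAFE39C -> emit AF E3 9C, reset; bytes_emitted=3
After char 4 ('H'=7): chars_in_quartet=1 acc=0x7 bytes_emitted=3
After char 5 ('l'=37): chars_in_quartet=2 acc=0x1E5 bytes_emitted=3
After char 6 ('7'=59): chars_in_quartet=3 acc=0x797B bytes_emitted=3
After char 7 ('E'=4): chars_in_quartet=4 acc=0x1E5EC4 -> emit 1E 5E C4, reset; bytes_emitted=6
After char 8 ('W'=22): chars_in_quartet=1 acc=0x16 bytes_emitted=6
After char 9 ('c'=28): chars_in_quartet=2 acc=0x59C bytes_emitted=6
After char 10 ('H'=7): chars_in_quartet=3 acc=0x16707 bytes_emitted=6
After char 11 ('J'=9): chars_in_quartet=4 acc=0x59C1C9 -> emit 59 C1 C9, reset; bytes_emitted=9
After char 12 ('n'=39): chars_in_quartet=1 acc=0x27 bytes_emitted=9
After char 13 ('Q'=16): chars_in_quartet=2 acc=0x9D0 bytes_emitted=9
Padding '==': partial quartet acc=0x9D0 -> emit 9D; bytes_emitted=10

Answer: AF E3 9C 1E 5E C4 59 C1 C9 9D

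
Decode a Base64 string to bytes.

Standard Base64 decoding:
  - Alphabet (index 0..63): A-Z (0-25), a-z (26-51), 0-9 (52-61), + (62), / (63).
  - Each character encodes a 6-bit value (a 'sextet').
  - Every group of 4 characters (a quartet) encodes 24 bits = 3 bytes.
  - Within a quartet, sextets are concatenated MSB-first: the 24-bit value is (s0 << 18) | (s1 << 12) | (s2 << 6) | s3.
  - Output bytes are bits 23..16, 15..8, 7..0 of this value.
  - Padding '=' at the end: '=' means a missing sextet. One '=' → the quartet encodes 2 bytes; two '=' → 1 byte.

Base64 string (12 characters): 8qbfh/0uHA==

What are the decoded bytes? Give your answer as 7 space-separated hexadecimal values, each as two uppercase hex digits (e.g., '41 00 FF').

Answer: F2 A6 DF 87 FD 2E 1C

Derivation:
After char 0 ('8'=60): chars_in_quartet=1 acc=0x3C bytes_emitted=0
After char 1 ('q'=42): chars_in_quartet=2 acc=0xF2A bytes_emitted=0
After char 2 ('b'=27): chars_in_quartet=3 acc=0x3CA9B bytes_emitted=0
After char 3 ('f'=31): chars_in_quartet=4 acc=0xF2A6DF -> emit F2 A6 DF, reset; bytes_emitted=3
After char 4 ('h'=33): chars_in_quartet=1 acc=0x21 bytes_emitted=3
After char 5 ('/'=63): chars_in_quartet=2 acc=0x87F bytes_emitted=3
After char 6 ('0'=52): chars_in_quartet=3 acc=0x21FF4 bytes_emitted=3
After char 7 ('u'=46): chars_in_quartet=4 acc=0x87FD2E -> emit 87 FD 2E, reset; bytes_emitted=6
After char 8 ('H'=7): chars_in_quartet=1 acc=0x7 bytes_emitted=6
After char 9 ('A'=0): chars_in_quartet=2 acc=0x1C0 bytes_emitted=6
Padding '==': partial quartet acc=0x1C0 -> emit 1C; bytes_emitted=7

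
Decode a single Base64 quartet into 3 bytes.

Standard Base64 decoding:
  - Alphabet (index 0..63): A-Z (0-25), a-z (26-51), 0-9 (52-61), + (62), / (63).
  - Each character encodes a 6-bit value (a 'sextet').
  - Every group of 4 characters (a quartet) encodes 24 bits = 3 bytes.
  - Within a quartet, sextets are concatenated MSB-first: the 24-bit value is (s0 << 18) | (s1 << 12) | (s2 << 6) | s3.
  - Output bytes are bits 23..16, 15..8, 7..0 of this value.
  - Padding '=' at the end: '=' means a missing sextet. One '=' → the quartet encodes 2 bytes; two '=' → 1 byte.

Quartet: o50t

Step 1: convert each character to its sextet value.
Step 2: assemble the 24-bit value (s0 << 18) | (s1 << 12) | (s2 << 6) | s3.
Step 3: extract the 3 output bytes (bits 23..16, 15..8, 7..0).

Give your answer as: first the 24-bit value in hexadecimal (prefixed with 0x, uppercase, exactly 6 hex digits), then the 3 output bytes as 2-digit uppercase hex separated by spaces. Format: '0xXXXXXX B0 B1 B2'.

Answer: 0xA39D2D A3 9D 2D

Derivation:
Sextets: o=40, 5=57, 0=52, t=45
24-bit: (40<<18) | (57<<12) | (52<<6) | 45
      = 0xA00000 | 0x039000 | 0x000D00 | 0x00002D
      = 0xA39D2D
Bytes: (v>>16)&0xFF=A3, (v>>8)&0xFF=9D, v&0xFF=2D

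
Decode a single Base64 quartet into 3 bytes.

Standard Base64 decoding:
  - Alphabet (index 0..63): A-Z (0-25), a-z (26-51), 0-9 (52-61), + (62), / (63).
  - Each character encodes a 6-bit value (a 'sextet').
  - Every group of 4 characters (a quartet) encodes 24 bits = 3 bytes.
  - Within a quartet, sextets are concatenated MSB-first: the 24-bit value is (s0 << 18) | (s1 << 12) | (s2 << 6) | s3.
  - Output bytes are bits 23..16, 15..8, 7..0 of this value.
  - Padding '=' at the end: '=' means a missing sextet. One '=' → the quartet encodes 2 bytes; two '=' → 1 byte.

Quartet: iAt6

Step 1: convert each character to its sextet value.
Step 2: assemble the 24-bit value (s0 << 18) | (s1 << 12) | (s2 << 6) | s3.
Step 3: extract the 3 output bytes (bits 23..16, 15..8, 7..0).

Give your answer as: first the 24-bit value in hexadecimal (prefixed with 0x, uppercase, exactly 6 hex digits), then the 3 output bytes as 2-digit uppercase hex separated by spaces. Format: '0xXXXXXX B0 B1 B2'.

Answer: 0x880B7A 88 0B 7A

Derivation:
Sextets: i=34, A=0, t=45, 6=58
24-bit: (34<<18) | (0<<12) | (45<<6) | 58
      = 0x880000 | 0x000000 | 0x000B40 | 0x00003A
      = 0x880B7A
Bytes: (v>>16)&0xFF=88, (v>>8)&0xFF=0B, v&0xFF=7A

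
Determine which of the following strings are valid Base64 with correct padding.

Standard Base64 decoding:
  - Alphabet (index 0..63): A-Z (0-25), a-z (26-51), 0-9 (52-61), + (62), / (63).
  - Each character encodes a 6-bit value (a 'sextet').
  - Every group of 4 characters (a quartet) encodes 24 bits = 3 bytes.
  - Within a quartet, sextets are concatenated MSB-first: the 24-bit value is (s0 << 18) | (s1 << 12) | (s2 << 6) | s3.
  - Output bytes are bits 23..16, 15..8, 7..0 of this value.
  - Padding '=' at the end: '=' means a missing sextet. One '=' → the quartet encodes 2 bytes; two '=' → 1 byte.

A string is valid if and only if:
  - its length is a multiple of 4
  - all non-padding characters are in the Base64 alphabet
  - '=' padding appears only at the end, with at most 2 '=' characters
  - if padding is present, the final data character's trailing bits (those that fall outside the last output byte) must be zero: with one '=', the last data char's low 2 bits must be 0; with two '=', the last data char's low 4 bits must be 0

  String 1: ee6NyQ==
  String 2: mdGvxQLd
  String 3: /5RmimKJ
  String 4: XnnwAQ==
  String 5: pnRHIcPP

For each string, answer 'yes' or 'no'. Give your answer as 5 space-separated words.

Answer: yes yes yes yes yes

Derivation:
String 1: 'ee6NyQ==' → valid
String 2: 'mdGvxQLd' → valid
String 3: '/5RmimKJ' → valid
String 4: 'XnnwAQ==' → valid
String 5: 'pnRHIcPP' → valid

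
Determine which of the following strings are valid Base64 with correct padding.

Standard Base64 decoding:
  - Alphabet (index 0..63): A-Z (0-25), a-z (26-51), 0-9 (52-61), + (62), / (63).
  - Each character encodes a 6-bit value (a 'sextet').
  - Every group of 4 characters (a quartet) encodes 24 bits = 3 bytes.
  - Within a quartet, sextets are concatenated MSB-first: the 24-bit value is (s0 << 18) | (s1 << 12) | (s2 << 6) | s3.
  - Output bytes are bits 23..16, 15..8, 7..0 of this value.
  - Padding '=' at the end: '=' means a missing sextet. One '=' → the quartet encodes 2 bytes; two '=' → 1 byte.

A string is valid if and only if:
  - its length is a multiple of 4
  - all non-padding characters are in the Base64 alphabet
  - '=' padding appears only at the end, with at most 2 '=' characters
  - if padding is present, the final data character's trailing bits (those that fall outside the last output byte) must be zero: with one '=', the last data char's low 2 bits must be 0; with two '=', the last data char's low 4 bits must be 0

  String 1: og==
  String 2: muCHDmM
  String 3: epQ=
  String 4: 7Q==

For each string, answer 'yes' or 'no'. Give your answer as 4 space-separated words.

String 1: 'og==' → valid
String 2: 'muCHDmM' → invalid (len=7 not mult of 4)
String 3: 'epQ=' → valid
String 4: '7Q==' → valid

Answer: yes no yes yes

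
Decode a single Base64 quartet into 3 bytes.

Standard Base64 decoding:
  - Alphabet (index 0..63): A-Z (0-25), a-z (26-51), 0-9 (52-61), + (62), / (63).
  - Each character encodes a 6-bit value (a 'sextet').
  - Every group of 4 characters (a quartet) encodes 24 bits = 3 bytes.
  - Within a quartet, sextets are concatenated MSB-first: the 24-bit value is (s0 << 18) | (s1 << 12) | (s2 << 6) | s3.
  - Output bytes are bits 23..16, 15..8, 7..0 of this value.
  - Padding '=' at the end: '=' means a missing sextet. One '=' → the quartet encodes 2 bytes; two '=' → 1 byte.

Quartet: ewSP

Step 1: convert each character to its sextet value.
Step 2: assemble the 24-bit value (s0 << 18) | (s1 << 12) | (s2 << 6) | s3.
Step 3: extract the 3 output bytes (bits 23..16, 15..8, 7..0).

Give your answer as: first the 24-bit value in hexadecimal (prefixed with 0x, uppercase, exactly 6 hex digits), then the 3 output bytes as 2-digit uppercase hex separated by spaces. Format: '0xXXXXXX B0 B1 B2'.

Sextets: e=30, w=48, S=18, P=15
24-bit: (30<<18) | (48<<12) | (18<<6) | 15
      = 0x780000 | 0x030000 | 0x000480 | 0x00000F
      = 0x7B048F
Bytes: (v>>16)&0xFF=7B, (v>>8)&0xFF=04, v&0xFF=8F

Answer: 0x7B048F 7B 04 8F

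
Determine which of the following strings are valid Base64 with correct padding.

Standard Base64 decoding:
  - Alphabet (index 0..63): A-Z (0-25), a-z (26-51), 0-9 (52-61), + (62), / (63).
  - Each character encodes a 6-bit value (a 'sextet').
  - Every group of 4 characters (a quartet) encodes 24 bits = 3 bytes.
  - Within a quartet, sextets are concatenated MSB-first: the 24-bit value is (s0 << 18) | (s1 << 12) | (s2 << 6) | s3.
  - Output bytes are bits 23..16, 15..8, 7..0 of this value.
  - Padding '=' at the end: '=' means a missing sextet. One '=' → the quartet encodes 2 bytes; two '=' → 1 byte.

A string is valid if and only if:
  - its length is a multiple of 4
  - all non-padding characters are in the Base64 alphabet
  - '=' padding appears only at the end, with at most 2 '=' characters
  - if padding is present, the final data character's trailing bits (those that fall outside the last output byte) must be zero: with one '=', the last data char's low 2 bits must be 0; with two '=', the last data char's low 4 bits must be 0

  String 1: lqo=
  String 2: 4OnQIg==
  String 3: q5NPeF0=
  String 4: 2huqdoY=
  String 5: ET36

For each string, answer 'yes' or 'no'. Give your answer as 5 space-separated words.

String 1: 'lqo=' → valid
String 2: '4OnQIg==' → valid
String 3: 'q5NPeF0=' → valid
String 4: '2huqdoY=' → valid
String 5: 'ET36' → valid

Answer: yes yes yes yes yes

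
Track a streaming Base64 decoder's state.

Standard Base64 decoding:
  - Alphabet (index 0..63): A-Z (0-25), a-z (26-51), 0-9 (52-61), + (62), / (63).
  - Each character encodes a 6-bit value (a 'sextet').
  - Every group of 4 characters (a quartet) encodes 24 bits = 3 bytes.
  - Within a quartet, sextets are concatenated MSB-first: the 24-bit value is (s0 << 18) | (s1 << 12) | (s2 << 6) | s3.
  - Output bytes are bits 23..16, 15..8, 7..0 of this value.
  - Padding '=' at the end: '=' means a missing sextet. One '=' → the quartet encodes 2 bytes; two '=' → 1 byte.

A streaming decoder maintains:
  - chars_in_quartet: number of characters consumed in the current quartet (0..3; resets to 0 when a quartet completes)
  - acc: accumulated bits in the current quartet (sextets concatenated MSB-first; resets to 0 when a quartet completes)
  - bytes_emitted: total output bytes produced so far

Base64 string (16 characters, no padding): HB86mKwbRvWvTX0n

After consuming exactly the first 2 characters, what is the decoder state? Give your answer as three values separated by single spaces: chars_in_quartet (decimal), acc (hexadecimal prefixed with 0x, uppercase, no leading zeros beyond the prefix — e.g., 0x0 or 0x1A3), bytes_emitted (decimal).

After char 0 ('H'=7): chars_in_quartet=1 acc=0x7 bytes_emitted=0
After char 1 ('B'=1): chars_in_quartet=2 acc=0x1C1 bytes_emitted=0

Answer: 2 0x1C1 0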